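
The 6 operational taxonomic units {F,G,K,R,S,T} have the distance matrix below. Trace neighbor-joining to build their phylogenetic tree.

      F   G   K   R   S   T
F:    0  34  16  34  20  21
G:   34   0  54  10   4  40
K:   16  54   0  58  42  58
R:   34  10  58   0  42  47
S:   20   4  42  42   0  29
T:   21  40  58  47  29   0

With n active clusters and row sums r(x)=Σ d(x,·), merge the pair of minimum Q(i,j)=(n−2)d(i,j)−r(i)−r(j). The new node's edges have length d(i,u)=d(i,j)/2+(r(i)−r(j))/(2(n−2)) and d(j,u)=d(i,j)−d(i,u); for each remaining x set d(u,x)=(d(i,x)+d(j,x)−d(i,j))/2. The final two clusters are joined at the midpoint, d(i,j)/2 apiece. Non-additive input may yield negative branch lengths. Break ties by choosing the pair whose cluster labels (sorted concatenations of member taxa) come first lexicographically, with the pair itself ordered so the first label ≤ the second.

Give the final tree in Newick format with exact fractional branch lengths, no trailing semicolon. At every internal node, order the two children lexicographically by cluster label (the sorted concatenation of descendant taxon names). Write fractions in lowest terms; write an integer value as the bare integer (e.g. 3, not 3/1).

((((F:-11/2,K:43/2):101/8,T:151/8):47/8,(G:-9/8,R:89/8):109/8):35/16,S:35/16)

1. join G+R (d=10, Q=-293) ⇒ GR; edges |G|=-9/8, |R|=89/8
  updated: d(F,GR)=29, d(GR,K)=51, d(GR,S)=18, d(GR,T)=77/2
2. join F+K (d=16, Q=-205) ⇒ FK; edges |F|=-11/2, |K|=43/2
  updated: d(FK,GR)=32, d(FK,S)=23, d(FK,T)=63/2
3. join FK+T (d=63/2, Q=-245/2) ⇒ FKT; edges |FK|=101/8, |T|=151/8
  updated: d(FKT,GR)=39/2, d(FKT,S)=41/4
4. join FKT+GR (d=39/2, Q=-191/4) ⇒ FGKRT; edges |FKT|=47/8, |GR|=109/8
  updated: d(FGKRT,S)=35/8
5. join FGKRT+S (d=35/8) ⇒ FGKRST; edges |FGKRT|=35/16, |S|=35/16
final tree: ((((F:-11/2,K:43/2):101/8,T:151/8):47/8,(G:-9/8,R:89/8):109/8):35/16,S:35/16)
total length: 651/8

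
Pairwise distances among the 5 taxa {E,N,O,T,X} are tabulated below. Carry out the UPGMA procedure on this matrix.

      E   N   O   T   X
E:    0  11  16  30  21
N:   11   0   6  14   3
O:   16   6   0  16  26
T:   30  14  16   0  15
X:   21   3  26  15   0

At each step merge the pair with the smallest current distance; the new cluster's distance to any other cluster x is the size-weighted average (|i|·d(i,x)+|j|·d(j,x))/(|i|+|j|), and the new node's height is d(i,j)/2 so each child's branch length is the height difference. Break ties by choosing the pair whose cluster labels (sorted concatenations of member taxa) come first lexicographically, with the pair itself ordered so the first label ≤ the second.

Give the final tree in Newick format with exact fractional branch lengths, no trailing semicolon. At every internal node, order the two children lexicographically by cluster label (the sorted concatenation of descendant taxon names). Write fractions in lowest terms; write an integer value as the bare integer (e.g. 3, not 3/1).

((E:8,O:8):7/6,((N:3/2,X:3/2):23/4,T:29/4):23/12)

step 1: merge (N,X) at d=3; branch lengths N→3/2, X→3/2; new cluster NX
  updated: d(E,NX)=16, d(NX,O)=16, d(NX,T)=29/2
step 2: merge (NX,T) at d=29/2; branch lengths NX→23/4, T→29/4; new cluster NTX
  updated: d(E,NTX)=62/3, d(NTX,O)=16
step 3: merge (E,O) at d=16; branch lengths E→8, O→8; new cluster EO
  updated: d(EO,NTX)=55/3
step 4: merge (EO,NTX) at d=55/3; branch lengths EO→7/6, NTX→23/12; new cluster ENOTX
final tree: ((E:8,O:8):7/6,((N:3/2,X:3/2):23/4,T:29/4):23/12)
total length: 421/12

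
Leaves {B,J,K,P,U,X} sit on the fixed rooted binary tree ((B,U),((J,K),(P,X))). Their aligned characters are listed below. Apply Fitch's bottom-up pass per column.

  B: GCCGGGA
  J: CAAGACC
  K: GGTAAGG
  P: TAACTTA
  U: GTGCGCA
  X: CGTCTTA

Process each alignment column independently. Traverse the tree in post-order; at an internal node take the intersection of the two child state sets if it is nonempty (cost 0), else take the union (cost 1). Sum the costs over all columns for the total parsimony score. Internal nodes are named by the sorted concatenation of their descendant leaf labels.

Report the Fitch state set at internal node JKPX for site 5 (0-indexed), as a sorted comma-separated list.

C,G,T

site 0, node BU: B={G} ∩ U={G} → {G} (+0)
site 0, node JK: J={C} ∪ K={G} → {C,G} (+1)
site 0, node PX: P={T} ∪ X={C} → {C,T} (+1)
site 0, node JKPX: JK={C,G} ∩ PX={C,T} → {C} (+0)
site 0, node BJKPUX: BU={G} ∪ JKPX={C} → {C,G} (+1)
site 1, node BU: B={C} ∪ U={T} → {C,T} (+1)
site 1, node JK: J={A} ∪ K={G} → {A,G} (+1)
site 1, node PX: P={A} ∪ X={G} → {A,G} (+1)
site 1, node JKPX: JK={A,G} ∩ PX={A,G} → {A,G} (+0)
site 1, node BJKPUX: BU={C,T} ∪ JKPX={A,G} → {A,C,G,T} (+1)
site 2, node BU: B={C} ∪ U={G} → {C,G} (+1)
site 2, node JK: J={A} ∪ K={T} → {A,T} (+1)
site 2, node PX: P={A} ∪ X={T} → {A,T} (+1)
site 2, node JKPX: JK={A,T} ∩ PX={A,T} → {A,T} (+0)
site 2, node BJKPUX: BU={C,G} ∪ JKPX={A,T} → {A,C,G,T} (+1)
site 3, node BU: B={G} ∪ U={C} → {C,G} (+1)
site 3, node JK: J={G} ∪ K={A} → {A,G} (+1)
site 3, node PX: P={C} ∩ X={C} → {C} (+0)
site 3, node JKPX: JK={A,G} ∪ PX={C} → {A,C,G} (+1)
site 3, node BJKPUX: BU={C,G} ∩ JKPX={A,C,G} → {C,G} (+0)
site 4, node BU: B={G} ∩ U={G} → {G} (+0)
site 4, node JK: J={A} ∩ K={A} → {A} (+0)
site 4, node PX: P={T} ∩ X={T} → {T} (+0)
site 4, node JKPX: JK={A} ∪ PX={T} → {A,T} (+1)
site 4, node BJKPUX: BU={G} ∪ JKPX={A,T} → {A,G,T} (+1)
site 5, node BU: B={G} ∪ U={C} → {C,G} (+1)
site 5, node JK: J={C} ∪ K={G} → {C,G} (+1)
site 5, node PX: P={T} ∩ X={T} → {T} (+0)
site 5, node JKPX: JK={C,G} ∪ PX={T} → {C,G,T} (+1)
site 5, node BJKPUX: BU={C,G} ∩ JKPX={C,G,T} → {C,G} (+0)
site 6, node BU: B={A} ∩ U={A} → {A} (+0)
site 6, node JK: J={C} ∪ K={G} → {C,G} (+1)
site 6, node PX: P={A} ∩ X={A} → {A} (+0)
site 6, node JKPX: JK={C,G} ∪ PX={A} → {A,C,G} (+1)
site 6, node BJKPUX: BU={A} ∩ JKPX={A,C,G} → {A} (+0)
per-site changes: [3, 4, 4, 3, 2, 3, 2]; total = 21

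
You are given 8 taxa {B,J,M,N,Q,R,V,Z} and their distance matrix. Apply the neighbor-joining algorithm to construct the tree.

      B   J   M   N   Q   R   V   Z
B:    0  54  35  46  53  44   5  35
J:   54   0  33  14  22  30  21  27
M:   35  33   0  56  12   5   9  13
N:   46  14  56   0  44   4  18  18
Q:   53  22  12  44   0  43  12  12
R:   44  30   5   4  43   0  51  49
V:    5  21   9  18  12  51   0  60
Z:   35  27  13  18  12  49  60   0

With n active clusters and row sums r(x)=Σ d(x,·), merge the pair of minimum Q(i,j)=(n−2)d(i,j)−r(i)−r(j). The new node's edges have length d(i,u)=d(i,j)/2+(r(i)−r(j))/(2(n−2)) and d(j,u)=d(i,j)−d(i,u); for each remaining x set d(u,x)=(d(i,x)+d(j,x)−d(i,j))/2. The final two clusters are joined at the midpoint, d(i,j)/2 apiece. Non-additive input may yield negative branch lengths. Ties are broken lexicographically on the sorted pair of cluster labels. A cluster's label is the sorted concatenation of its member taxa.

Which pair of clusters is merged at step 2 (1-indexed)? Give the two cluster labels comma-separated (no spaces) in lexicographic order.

iteration 1: select B,V (d=5, Q=-418); attach at lengths (21/2, -11/2); label the merged cluster BV
  updated: d(BV,J)=35, d(BV,M)=39/2, d(BV,N)=59/2, d(BV,Q)=30, d(BV,R)=45, d(BV,Z)=45
iteration 2: select N,R (d=4, Q=-643/2); attach at lengths (19/20, 61/20); label the merged cluster NR
  updated: d(BV,NR)=141/4, d(J,NR)=20, d(M,NR)=57/2, d(NR,Q)=83/2, d(NR,Z)=63/2
iteration 3: select J,NR (d=20, Q=-855/4); attach at lengths (241/32, 399/32); label the merged cluster JNR
  updated: d(BV,JNR)=201/8, d(JNR,M)=83/4, d(JNR,Q)=87/4, d(JNR,Z)=77/4
iteration 4: select BV,JNR (d=201/8, Q=-1049/8); attach at lengths (865/48, 341/48); label the merged cluster BJNRV
  updated: d(BJNRV,M)=121/16, d(BJNRV,Q)=213/16, d(BJNRV,Z)=313/16
iteration 5: select BJNRV,M (d=121/16, Q=-463/8); attach at lengths (23/4, 29/16); label the merged cluster BJMNRV
  updated: d(BJMNRV,Q)=71/8, d(BJMNRV,Z)=25/2
iteration 6: select BJMNRV,Q (d=71/8, Q=-267/8); attach at lengths (75/16, 67/16); label the merged cluster BJMNQRV
  updated: d(BJMNQRV,Z)=125/16
iteration 7: select BJMNQRV,Z (d=125/16); attach at lengths (125/32, 125/32); label the merged cluster BJMNQRVZ
final tree: (((((B:21/2,V:-11/2):865/48,(J:241/32,(N:19/20,R:61/20):399/32):341/48):23/4,M:29/16):75/16,Q:67/16):125/32,Z:125/32)
total length: 627/8

N,R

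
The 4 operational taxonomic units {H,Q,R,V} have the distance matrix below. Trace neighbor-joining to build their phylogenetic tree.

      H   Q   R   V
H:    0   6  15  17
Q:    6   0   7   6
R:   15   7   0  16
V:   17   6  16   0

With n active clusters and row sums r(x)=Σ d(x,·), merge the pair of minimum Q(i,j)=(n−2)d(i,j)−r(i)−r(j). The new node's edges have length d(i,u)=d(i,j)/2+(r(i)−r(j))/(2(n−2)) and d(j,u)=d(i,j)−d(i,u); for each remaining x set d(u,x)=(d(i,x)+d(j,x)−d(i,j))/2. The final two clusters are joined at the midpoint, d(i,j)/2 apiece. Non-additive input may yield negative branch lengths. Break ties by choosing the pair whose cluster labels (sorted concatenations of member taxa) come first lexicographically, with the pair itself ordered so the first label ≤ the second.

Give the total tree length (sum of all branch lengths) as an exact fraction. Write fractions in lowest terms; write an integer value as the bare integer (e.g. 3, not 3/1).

22

iteration 1: select H,R (d=15, Q=-46); attach at lengths (15/2, 15/2); label the merged cluster HR
  updated: d(HR,Q)=-1, d(HR,V)=9
iteration 2: select HR,Q (d=-1, Q=-14); attach at lengths (1, -2); label the merged cluster HQR
  updated: d(HQR,V)=8
iteration 3: select HQR,V (d=8); attach at lengths (4, 4); label the merged cluster HQRV
final tree: (((H:15/2,R:15/2):1,Q:-2):4,V:4)
total length: 22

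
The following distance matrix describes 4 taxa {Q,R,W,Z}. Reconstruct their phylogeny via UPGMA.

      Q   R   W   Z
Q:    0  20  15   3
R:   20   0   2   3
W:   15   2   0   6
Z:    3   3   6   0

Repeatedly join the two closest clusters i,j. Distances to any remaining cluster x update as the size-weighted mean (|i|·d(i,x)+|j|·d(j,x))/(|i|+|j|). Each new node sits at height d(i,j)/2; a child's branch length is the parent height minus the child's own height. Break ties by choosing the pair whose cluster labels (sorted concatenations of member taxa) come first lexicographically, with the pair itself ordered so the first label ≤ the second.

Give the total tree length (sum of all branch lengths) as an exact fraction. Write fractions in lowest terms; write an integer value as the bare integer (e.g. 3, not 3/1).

step 1: merge (R,W) at d=2; branch lengths R→1, W→1; new cluster RW
  updated: d(Q,RW)=35/2, d(RW,Z)=9/2
step 2: merge (Q,Z) at d=3; branch lengths Q→3/2, Z→3/2; new cluster QZ
  updated: d(QZ,RW)=11
step 3: merge (QZ,RW) at d=11; branch lengths QZ→4, RW→9/2; new cluster QRWZ
final tree: ((Q:3/2,Z:3/2):4,(R:1,W:1):9/2)
total length: 27/2

27/2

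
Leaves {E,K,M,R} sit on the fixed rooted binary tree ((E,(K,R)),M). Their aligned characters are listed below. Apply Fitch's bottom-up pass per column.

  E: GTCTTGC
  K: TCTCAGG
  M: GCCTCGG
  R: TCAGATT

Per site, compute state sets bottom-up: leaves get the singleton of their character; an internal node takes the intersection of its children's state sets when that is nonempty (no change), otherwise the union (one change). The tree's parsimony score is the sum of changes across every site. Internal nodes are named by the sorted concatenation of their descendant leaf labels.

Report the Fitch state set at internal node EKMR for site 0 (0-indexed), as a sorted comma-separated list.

G

KR@0: {T} ∩ {T} = {T} (intersection, +0)
EKR@0: {G} ∪ {T} = {G,T} (union, +1)
EKMR@0: {G,T} ∩ {G} = {G} (intersection, +0)
KR@1: {C} ∩ {C} = {C} (intersection, +0)
EKR@1: {T} ∪ {C} = {C,T} (union, +1)
EKMR@1: {C,T} ∩ {C} = {C} (intersection, +0)
KR@2: {T} ∪ {A} = {A,T} (union, +1)
EKR@2: {C} ∪ {A,T} = {A,C,T} (union, +1)
EKMR@2: {A,C,T} ∩ {C} = {C} (intersection, +0)
KR@3: {C} ∪ {G} = {C,G} (union, +1)
EKR@3: {T} ∪ {C,G} = {C,G,T} (union, +1)
EKMR@3: {C,G,T} ∩ {T} = {T} (intersection, +0)
KR@4: {A} ∩ {A} = {A} (intersection, +0)
EKR@4: {T} ∪ {A} = {A,T} (union, +1)
EKMR@4: {A,T} ∪ {C} = {A,C,T} (union, +1)
KR@5: {G} ∪ {T} = {G,T} (union, +1)
EKR@5: {G} ∩ {G,T} = {G} (intersection, +0)
EKMR@5: {G} ∩ {G} = {G} (intersection, +0)
KR@6: {G} ∪ {T} = {G,T} (union, +1)
EKR@6: {C} ∪ {G,T} = {C,G,T} (union, +1)
EKMR@6: {C,G,T} ∩ {G} = {G} (intersection, +0)
per-site changes: [1, 1, 2, 2, 2, 1, 2]; total = 11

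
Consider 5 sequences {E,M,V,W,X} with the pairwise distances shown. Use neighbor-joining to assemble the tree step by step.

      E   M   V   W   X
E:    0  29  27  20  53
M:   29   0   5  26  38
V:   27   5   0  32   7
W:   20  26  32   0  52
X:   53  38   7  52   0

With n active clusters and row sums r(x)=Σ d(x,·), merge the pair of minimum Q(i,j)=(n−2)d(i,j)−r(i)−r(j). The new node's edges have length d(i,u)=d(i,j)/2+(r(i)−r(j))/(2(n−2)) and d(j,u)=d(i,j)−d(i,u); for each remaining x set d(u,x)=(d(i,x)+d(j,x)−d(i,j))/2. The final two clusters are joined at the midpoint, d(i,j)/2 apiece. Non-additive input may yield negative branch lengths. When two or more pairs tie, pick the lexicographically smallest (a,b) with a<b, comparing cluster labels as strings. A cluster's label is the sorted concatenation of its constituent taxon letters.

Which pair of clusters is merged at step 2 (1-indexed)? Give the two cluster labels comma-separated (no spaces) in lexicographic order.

E,W

iteration 1: select V,X (d=7, Q=-200); attach at lengths (-29/3, 50/3); label the merged cluster VX
  updated: d(E,VX)=73/2, d(M,VX)=18, d(VX,W)=77/2
iteration 2: select E,W (d=20, Q=-130); attach at lengths (41/4, 39/4); label the merged cluster EW
  updated: d(EW,M)=35/2, d(EW,VX)=55/2
iteration 3: select EW,M (d=35/2, Q=-63); attach at lengths (27/2, 4); label the merged cluster EMW
  updated: d(EMW,VX)=14
iteration 4: select EMW,VX (d=14); attach at lengths (7, 7); label the merged cluster EMVWX
final tree: (((E:41/4,W:39/4):27/2,M:4):7,(V:-29/3,X:50/3):7)
total length: 117/2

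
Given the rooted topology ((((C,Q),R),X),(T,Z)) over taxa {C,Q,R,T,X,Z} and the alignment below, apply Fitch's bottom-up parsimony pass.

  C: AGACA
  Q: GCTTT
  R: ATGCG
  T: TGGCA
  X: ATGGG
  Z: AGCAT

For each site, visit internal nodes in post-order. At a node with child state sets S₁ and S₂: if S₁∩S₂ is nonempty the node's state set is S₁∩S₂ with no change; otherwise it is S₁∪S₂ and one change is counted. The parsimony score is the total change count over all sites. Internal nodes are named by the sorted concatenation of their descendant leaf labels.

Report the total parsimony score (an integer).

15

[col 0] CQ: children C:{A}, Q:{G} ∪→ {A,G}; cost 1
[col 0] CQR: children CQ:{A,G}, R:{A} ∩→ {A}; cost 0
[col 0] CQRX: children CQR:{A}, X:{A} ∩→ {A}; cost 0
[col 0] TZ: children T:{T}, Z:{A} ∪→ {A,T}; cost 1
[col 0] CQRTXZ: children CQRX:{A}, TZ:{A,T} ∩→ {A}; cost 0
[col 1] CQ: children C:{G}, Q:{C} ∪→ {C,G}; cost 1
[col 1] CQR: children CQ:{C,G}, R:{T} ∪→ {C,G,T}; cost 1
[col 1] CQRX: children CQR:{C,G,T}, X:{T} ∩→ {T}; cost 0
[col 1] TZ: children T:{G}, Z:{G} ∩→ {G}; cost 0
[col 1] CQRTXZ: children CQRX:{T}, TZ:{G} ∪→ {G,T}; cost 1
[col 2] CQ: children C:{A}, Q:{T} ∪→ {A,T}; cost 1
[col 2] CQR: children CQ:{A,T}, R:{G} ∪→ {A,G,T}; cost 1
[col 2] CQRX: children CQR:{A,G,T}, X:{G} ∩→ {G}; cost 0
[col 2] TZ: children T:{G}, Z:{C} ∪→ {C,G}; cost 1
[col 2] CQRTXZ: children CQRX:{G}, TZ:{C,G} ∩→ {G}; cost 0
[col 3] CQ: children C:{C}, Q:{T} ∪→ {C,T}; cost 1
[col 3] CQR: children CQ:{C,T}, R:{C} ∩→ {C}; cost 0
[col 3] CQRX: children CQR:{C}, X:{G} ∪→ {C,G}; cost 1
[col 3] TZ: children T:{C}, Z:{A} ∪→ {A,C}; cost 1
[col 3] CQRTXZ: children CQRX:{C,G}, TZ:{A,C} ∩→ {C}; cost 0
[col 4] CQ: children C:{A}, Q:{T} ∪→ {A,T}; cost 1
[col 4] CQR: children CQ:{A,T}, R:{G} ∪→ {A,G,T}; cost 1
[col 4] CQRX: children CQR:{A,G,T}, X:{G} ∩→ {G}; cost 0
[col 4] TZ: children T:{A}, Z:{T} ∪→ {A,T}; cost 1
[col 4] CQRTXZ: children CQRX:{G}, TZ:{A,T} ∪→ {A,G,T}; cost 1
per-site changes: [2, 3, 3, 3, 4]; total = 15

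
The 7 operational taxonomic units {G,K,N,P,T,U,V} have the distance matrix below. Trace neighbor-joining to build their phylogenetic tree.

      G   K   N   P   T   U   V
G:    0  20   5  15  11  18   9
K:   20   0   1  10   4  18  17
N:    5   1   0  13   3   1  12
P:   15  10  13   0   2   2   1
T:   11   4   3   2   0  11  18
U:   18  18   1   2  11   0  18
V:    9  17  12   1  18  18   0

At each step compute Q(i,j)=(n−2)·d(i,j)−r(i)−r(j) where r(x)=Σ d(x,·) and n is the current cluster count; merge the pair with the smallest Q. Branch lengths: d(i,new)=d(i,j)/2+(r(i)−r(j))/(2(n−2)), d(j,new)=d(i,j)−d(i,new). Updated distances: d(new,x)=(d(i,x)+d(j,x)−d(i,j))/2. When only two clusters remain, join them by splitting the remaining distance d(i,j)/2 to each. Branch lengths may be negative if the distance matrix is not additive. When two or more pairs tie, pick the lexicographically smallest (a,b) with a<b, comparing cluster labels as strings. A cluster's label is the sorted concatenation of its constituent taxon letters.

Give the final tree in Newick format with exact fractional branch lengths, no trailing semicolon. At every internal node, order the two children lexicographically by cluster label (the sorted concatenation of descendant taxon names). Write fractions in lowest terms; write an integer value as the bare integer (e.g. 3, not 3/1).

(((G:7,(P:-27/10,V:37/10):9/2):19/8,(K:67/16,T:-3/16):13/4):5/4,(N:-10/3,U:13/3):5/4)

step 1: merge (P,V) at d=1, Q=-113; branch lengths P→-27/10, V→37/10; new cluster PV
  updated: d(G,PV)=23/2, d(K,PV)=13, d(N,PV)=12, d(PV,T)=19/2, d(PV,U)=19/2
step 2: merge (K,T) at d=4, Q=-157/2; branch lengths K→67/16, T→-3/16; new cluster KT
  updated: d(G,KT)=27/2, d(KT,N)=0, d(KT,PV)=37/4, d(KT,U)=25/2
step 3: merge (N,U) at d=1, Q=-56; branch lengths N→-10/3, U→13/3; new cluster NU
  updated: d(G,NU)=11, d(KT,NU)=23/4, d(NU,PV)=41/4
step 4: merge (G,PV) at d=23/2, Q=-44; branch lengths G→7, PV→9/2; new cluster GPV
  updated: d(GPV,KT)=45/8, d(GPV,NU)=39/8
step 5: merge (GPV,KT) at d=45/8, Q=-65/4; branch lengths GPV→19/8, KT→13/4; new cluster GKPTV
  updated: d(GKPTV,NU)=5/2
step 6: merge (GKPTV,NU) at d=5/2; branch lengths GKPTV→5/4, NU→5/4; new cluster GKNPTUV
final tree: (((G:7,(P:-27/10,V:37/10):9/2):19/8,(K:67/16,T:-3/16):13/4):5/4,(N:-10/3,U:13/3):5/4)
total length: 205/8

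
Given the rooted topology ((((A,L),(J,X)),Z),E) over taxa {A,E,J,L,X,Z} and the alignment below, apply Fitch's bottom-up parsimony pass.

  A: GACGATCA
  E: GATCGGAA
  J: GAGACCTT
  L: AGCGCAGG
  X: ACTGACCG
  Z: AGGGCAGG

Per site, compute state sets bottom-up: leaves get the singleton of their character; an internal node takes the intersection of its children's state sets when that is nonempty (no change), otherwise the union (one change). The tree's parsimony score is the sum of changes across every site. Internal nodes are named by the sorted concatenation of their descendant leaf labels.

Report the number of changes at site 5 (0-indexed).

3

site 0, node AL: A={G} ∪ L={A} → {A,G} (+1)
site 0, node JX: J={G} ∪ X={A} → {A,G} (+1)
site 0, node AJLX: AL={A,G} ∩ JX={A,G} → {A,G} (+0)
site 0, node AJLXZ: AJLX={A,G} ∩ Z={A} → {A} (+0)
site 0, node AEJLXZ: AJLXZ={A} ∪ E={G} → {A,G} (+1)
site 1, node AL: A={A} ∪ L={G} → {A,G} (+1)
site 1, node JX: J={A} ∪ X={C} → {A,C} (+1)
site 1, node AJLX: AL={A,G} ∩ JX={A,C} → {A} (+0)
site 1, node AJLXZ: AJLX={A} ∪ Z={G} → {A,G} (+1)
site 1, node AEJLXZ: AJLXZ={A,G} ∩ E={A} → {A} (+0)
site 2, node AL: A={C} ∩ L={C} → {C} (+0)
site 2, node JX: J={G} ∪ X={T} → {G,T} (+1)
site 2, node AJLX: AL={C} ∪ JX={G,T} → {C,G,T} (+1)
site 2, node AJLXZ: AJLX={C,G,T} ∩ Z={G} → {G} (+0)
site 2, node AEJLXZ: AJLXZ={G} ∪ E={T} → {G,T} (+1)
site 3, node AL: A={G} ∩ L={G} → {G} (+0)
site 3, node JX: J={A} ∪ X={G} → {A,G} (+1)
site 3, node AJLX: AL={G} ∩ JX={A,G} → {G} (+0)
site 3, node AJLXZ: AJLX={G} ∩ Z={G} → {G} (+0)
site 3, node AEJLXZ: AJLXZ={G} ∪ E={C} → {C,G} (+1)
site 4, node AL: A={A} ∪ L={C} → {A,C} (+1)
site 4, node JX: J={C} ∪ X={A} → {A,C} (+1)
site 4, node AJLX: AL={A,C} ∩ JX={A,C} → {A,C} (+0)
site 4, node AJLXZ: AJLX={A,C} ∩ Z={C} → {C} (+0)
site 4, node AEJLXZ: AJLXZ={C} ∪ E={G} → {C,G} (+1)
site 5, node AL: A={T} ∪ L={A} → {A,T} (+1)
site 5, node JX: J={C} ∩ X={C} → {C} (+0)
site 5, node AJLX: AL={A,T} ∪ JX={C} → {A,C,T} (+1)
site 5, node AJLXZ: AJLX={A,C,T} ∩ Z={A} → {A} (+0)
site 5, node AEJLXZ: AJLXZ={A} ∪ E={G} → {A,G} (+1)
site 6, node AL: A={C} ∪ L={G} → {C,G} (+1)
site 6, node JX: J={T} ∪ X={C} → {C,T} (+1)
site 6, node AJLX: AL={C,G} ∩ JX={C,T} → {C} (+0)
site 6, node AJLXZ: AJLX={C} ∪ Z={G} → {C,G} (+1)
site 6, node AEJLXZ: AJLXZ={C,G} ∪ E={A} → {A,C,G} (+1)
site 7, node AL: A={A} ∪ L={G} → {A,G} (+1)
site 7, node JX: J={T} ∪ X={G} → {G,T} (+1)
site 7, node AJLX: AL={A,G} ∩ JX={G,T} → {G} (+0)
site 7, node AJLXZ: AJLX={G} ∩ Z={G} → {G} (+0)
site 7, node AEJLXZ: AJLXZ={G} ∪ E={A} → {A,G} (+1)
per-site changes: [3, 3, 3, 2, 3, 3, 4, 3]; total = 24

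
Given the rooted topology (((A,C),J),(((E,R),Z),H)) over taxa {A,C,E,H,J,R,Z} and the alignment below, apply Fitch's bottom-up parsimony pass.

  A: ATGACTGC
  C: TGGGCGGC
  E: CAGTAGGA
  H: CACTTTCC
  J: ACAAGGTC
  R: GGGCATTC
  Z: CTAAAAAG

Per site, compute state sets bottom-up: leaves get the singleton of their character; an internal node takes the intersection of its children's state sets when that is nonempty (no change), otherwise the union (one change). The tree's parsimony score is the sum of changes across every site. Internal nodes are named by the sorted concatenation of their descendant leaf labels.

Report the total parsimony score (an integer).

site 0, node AC: A={A} ∪ C={T} → {A,T} (+1)
site 0, node ACJ: AC={A,T} ∩ J={A} → {A} (+0)
site 0, node ER: E={C} ∪ R={G} → {C,G} (+1)
site 0, node ERZ: ER={C,G} ∩ Z={C} → {C} (+0)
site 0, node EHRZ: ERZ={C} ∩ H={C} → {C} (+0)
site 0, node ACEHJRZ: ACJ={A} ∪ EHRZ={C} → {A,C} (+1)
site 1, node AC: A={T} ∪ C={G} → {G,T} (+1)
site 1, node ACJ: AC={G,T} ∪ J={C} → {C,G,T} (+1)
site 1, node ER: E={A} ∪ R={G} → {A,G} (+1)
site 1, node ERZ: ER={A,G} ∪ Z={T} → {A,G,T} (+1)
site 1, node EHRZ: ERZ={A,G,T} ∩ H={A} → {A} (+0)
site 1, node ACEHJRZ: ACJ={C,G,T} ∪ EHRZ={A} → {A,C,G,T} (+1)
site 2, node AC: A={G} ∩ C={G} → {G} (+0)
site 2, node ACJ: AC={G} ∪ J={A} → {A,G} (+1)
site 2, node ER: E={G} ∩ R={G} → {G} (+0)
site 2, node ERZ: ER={G} ∪ Z={A} → {A,G} (+1)
site 2, node EHRZ: ERZ={A,G} ∪ H={C} → {A,C,G} (+1)
site 2, node ACEHJRZ: ACJ={A,G} ∩ EHRZ={A,C,G} → {A,G} (+0)
site 3, node AC: A={A} ∪ C={G} → {A,G} (+1)
site 3, node ACJ: AC={A,G} ∩ J={A} → {A} (+0)
site 3, node ER: E={T} ∪ R={C} → {C,T} (+1)
site 3, node ERZ: ER={C,T} ∪ Z={A} → {A,C,T} (+1)
site 3, node EHRZ: ERZ={A,C,T} ∩ H={T} → {T} (+0)
site 3, node ACEHJRZ: ACJ={A} ∪ EHRZ={T} → {A,T} (+1)
site 4, node AC: A={C} ∩ C={C} → {C} (+0)
site 4, node ACJ: AC={C} ∪ J={G} → {C,G} (+1)
site 4, node ER: E={A} ∩ R={A} → {A} (+0)
site 4, node ERZ: ER={A} ∩ Z={A} → {A} (+0)
site 4, node EHRZ: ERZ={A} ∪ H={T} → {A,T} (+1)
site 4, node ACEHJRZ: ACJ={C,G} ∪ EHRZ={A,T} → {A,C,G,T} (+1)
site 5, node AC: A={T} ∪ C={G} → {G,T} (+1)
site 5, node ACJ: AC={G,T} ∩ J={G} → {G} (+0)
site 5, node ER: E={G} ∪ R={T} → {G,T} (+1)
site 5, node ERZ: ER={G,T} ∪ Z={A} → {A,G,T} (+1)
site 5, node EHRZ: ERZ={A,G,T} ∩ H={T} → {T} (+0)
site 5, node ACEHJRZ: ACJ={G} ∪ EHRZ={T} → {G,T} (+1)
site 6, node AC: A={G} ∩ C={G} → {G} (+0)
site 6, node ACJ: AC={G} ∪ J={T} → {G,T} (+1)
site 6, node ER: E={G} ∪ R={T} → {G,T} (+1)
site 6, node ERZ: ER={G,T} ∪ Z={A} → {A,G,T} (+1)
site 6, node EHRZ: ERZ={A,G,T} ∪ H={C} → {A,C,G,T} (+1)
site 6, node ACEHJRZ: ACJ={G,T} ∩ EHRZ={A,C,G,T} → {G,T} (+0)
site 7, node AC: A={C} ∩ C={C} → {C} (+0)
site 7, node ACJ: AC={C} ∩ J={C} → {C} (+0)
site 7, node ER: E={A} ∪ R={C} → {A,C} (+1)
site 7, node ERZ: ER={A,C} ∪ Z={G} → {A,C,G} (+1)
site 7, node EHRZ: ERZ={A,C,G} ∩ H={C} → {C} (+0)
site 7, node ACEHJRZ: ACJ={C} ∩ EHRZ={C} → {C} (+0)
per-site changes: [3, 5, 3, 4, 3, 4, 4, 2]; total = 28

28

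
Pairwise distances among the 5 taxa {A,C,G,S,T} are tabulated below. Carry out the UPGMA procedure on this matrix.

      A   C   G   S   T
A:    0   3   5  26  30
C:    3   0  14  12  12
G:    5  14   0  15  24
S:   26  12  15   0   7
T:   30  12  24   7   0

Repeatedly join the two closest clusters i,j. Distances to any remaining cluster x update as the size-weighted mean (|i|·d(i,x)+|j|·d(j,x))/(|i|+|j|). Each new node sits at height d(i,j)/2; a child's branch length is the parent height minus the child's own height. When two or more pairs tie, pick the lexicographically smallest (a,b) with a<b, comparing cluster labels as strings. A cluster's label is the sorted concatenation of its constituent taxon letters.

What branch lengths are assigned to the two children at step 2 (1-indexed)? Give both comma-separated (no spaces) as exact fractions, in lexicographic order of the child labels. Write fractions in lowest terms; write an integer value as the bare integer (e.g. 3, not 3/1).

7/2,7/2

1. join A+C (d=3) ⇒ AC; edges |A|=3/2, |C|=3/2
  updated: d(AC,G)=19/2, d(AC,S)=19, d(AC,T)=21
2. join S+T (d=7) ⇒ ST; edges |S|=7/2, |T|=7/2
  updated: d(AC,ST)=20, d(G,ST)=39/2
3. join AC+G (d=19/2) ⇒ ACG; edges |AC|=13/4, |G|=19/4
  updated: d(ACG,ST)=119/6
4. join ACG+ST (d=119/6) ⇒ ACGST; edges |ACG|=31/6, |ST|=77/12
final tree: (((A:3/2,C:3/2):13/4,G:19/4):31/6,(S:7/2,T:7/2):77/12)
total length: 355/12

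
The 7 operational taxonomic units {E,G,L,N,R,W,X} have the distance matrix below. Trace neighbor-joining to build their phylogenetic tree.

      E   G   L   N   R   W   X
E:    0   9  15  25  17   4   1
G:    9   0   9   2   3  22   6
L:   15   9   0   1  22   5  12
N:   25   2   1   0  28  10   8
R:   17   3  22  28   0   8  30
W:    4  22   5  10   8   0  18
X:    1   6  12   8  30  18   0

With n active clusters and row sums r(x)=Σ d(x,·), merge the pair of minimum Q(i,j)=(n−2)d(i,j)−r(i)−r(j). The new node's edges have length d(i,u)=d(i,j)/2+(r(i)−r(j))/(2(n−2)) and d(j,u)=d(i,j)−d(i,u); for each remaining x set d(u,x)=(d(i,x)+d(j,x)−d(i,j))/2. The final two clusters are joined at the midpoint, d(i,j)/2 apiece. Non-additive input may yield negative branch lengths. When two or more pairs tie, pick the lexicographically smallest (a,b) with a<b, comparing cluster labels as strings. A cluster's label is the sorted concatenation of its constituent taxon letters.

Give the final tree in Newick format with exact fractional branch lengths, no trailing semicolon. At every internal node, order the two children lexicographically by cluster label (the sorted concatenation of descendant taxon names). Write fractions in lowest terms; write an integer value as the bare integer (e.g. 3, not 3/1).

((((E:5/8,X:3/8):99/16,(G:-21/5,R:36/5):117/16):41/16,(L:-3/4,N:7/4):69/16):43/32,W:43/32)

step 1: merge (G,R) at d=3, Q=-144; branch lengths G→-21/5, R→36/5; new cluster GR
  updated: d(E,GR)=23/2, d(GR,L)=14, d(GR,N)=27/2, d(GR,W)=27/2, d(GR,X)=33/2
step 2: merge (E,X) at d=1, Q=-108; branch lengths E→5/8, X→3/8; new cluster EX
  updated: d(EX,GR)=27/2, d(EX,L)=13, d(EX,N)=16, d(EX,W)=21/2
step 3: merge (L,N) at d=1, Q=-141/2; branch lengths L→-3/4, N→7/4; new cluster LN
  updated: d(EX,LN)=14, d(GR,LN)=53/4, d(LN,W)=7
step 4: merge (EX,GR) at d=27/2, Q=-205/4; branch lengths EX→99/16, GR→117/16; new cluster EGRX
  updated: d(EGRX,LN)=55/8, d(EGRX,W)=21/4
step 5: merge (EGRX,LN) at d=55/8, Q=-153/8; branch lengths EGRX→41/16, LN→69/16; new cluster EGLNRX
  updated: d(EGLNRX,W)=43/16
step 6: merge (EGLNRX,W) at d=43/16; branch lengths EGLNRX→43/32, W→43/32; new cluster EGLNRWX
final tree: ((((E:5/8,X:3/8):99/16,(G:-21/5,R:36/5):117/16):41/16,(L:-3/4,N:7/4):69/16):43/32,W:43/32)
total length: 449/16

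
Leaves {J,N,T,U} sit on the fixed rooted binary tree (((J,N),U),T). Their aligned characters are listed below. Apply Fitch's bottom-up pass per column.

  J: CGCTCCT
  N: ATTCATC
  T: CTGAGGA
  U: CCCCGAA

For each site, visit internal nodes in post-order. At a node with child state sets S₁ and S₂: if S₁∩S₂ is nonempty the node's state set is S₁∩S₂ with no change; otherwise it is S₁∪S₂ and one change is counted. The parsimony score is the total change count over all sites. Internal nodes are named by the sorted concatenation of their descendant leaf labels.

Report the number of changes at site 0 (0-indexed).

1

site 0, node JN: J={C} ∪ N={A} → {A,C} (+1)
site 0, node JNU: JN={A,C} ∩ U={C} → {C} (+0)
site 0, node JNTU: JNU={C} ∩ T={C} → {C} (+0)
site 1, node JN: J={G} ∪ N={T} → {G,T} (+1)
site 1, node JNU: JN={G,T} ∪ U={C} → {C,G,T} (+1)
site 1, node JNTU: JNU={C,G,T} ∩ T={T} → {T} (+0)
site 2, node JN: J={C} ∪ N={T} → {C,T} (+1)
site 2, node JNU: JN={C,T} ∩ U={C} → {C} (+0)
site 2, node JNTU: JNU={C} ∪ T={G} → {C,G} (+1)
site 3, node JN: J={T} ∪ N={C} → {C,T} (+1)
site 3, node JNU: JN={C,T} ∩ U={C} → {C} (+0)
site 3, node JNTU: JNU={C} ∪ T={A} → {A,C} (+1)
site 4, node JN: J={C} ∪ N={A} → {A,C} (+1)
site 4, node JNU: JN={A,C} ∪ U={G} → {A,C,G} (+1)
site 4, node JNTU: JNU={A,C,G} ∩ T={G} → {G} (+0)
site 5, node JN: J={C} ∪ N={T} → {C,T} (+1)
site 5, node JNU: JN={C,T} ∪ U={A} → {A,C,T} (+1)
site 5, node JNTU: JNU={A,C,T} ∪ T={G} → {A,C,G,T} (+1)
site 6, node JN: J={T} ∪ N={C} → {C,T} (+1)
site 6, node JNU: JN={C,T} ∪ U={A} → {A,C,T} (+1)
site 6, node JNTU: JNU={A,C,T} ∩ T={A} → {A} (+0)
per-site changes: [1, 2, 2, 2, 2, 3, 2]; total = 14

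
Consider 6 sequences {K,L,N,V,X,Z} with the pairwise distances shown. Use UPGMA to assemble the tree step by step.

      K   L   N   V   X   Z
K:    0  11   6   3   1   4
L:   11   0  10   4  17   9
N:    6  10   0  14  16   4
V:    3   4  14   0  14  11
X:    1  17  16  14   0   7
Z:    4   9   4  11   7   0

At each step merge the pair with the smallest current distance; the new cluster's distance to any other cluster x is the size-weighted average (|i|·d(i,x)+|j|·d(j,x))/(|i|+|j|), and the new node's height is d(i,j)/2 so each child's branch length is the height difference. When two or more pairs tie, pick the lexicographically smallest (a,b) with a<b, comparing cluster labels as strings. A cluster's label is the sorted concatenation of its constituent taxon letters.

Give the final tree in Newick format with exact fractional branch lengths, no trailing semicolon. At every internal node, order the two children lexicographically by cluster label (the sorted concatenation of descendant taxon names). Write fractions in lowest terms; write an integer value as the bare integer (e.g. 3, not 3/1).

(((K:1/2,X:1/2):29/8,(N:2,Z:2):17/8):23/16,(L:2,V:2):57/16)

iteration 1: select K,X (d=1); attach at lengths (1/2, 1/2); label the merged cluster KX
  updated: d(KX,L)=14, d(KX,N)=11, d(KX,V)=17/2, d(KX,Z)=11/2
iteration 2: select L,V (d=4); attach at lengths (2, 2); label the merged cluster LV
  updated: d(KX,LV)=45/4, d(LV,N)=12, d(LV,Z)=10
iteration 3: select N,Z (d=4); attach at lengths (2, 2); label the merged cluster NZ
  updated: d(KX,NZ)=33/4, d(LV,NZ)=11
iteration 4: select KX,NZ (d=33/4); attach at lengths (29/8, 17/8); label the merged cluster KNXZ
  updated: d(KNXZ,LV)=89/8
iteration 5: select KNXZ,LV (d=89/8); attach at lengths (23/16, 57/16); label the merged cluster KLNVXZ
final tree: (((K:1/2,X:1/2):29/8,(N:2,Z:2):17/8):23/16,(L:2,V:2):57/16)
total length: 79/4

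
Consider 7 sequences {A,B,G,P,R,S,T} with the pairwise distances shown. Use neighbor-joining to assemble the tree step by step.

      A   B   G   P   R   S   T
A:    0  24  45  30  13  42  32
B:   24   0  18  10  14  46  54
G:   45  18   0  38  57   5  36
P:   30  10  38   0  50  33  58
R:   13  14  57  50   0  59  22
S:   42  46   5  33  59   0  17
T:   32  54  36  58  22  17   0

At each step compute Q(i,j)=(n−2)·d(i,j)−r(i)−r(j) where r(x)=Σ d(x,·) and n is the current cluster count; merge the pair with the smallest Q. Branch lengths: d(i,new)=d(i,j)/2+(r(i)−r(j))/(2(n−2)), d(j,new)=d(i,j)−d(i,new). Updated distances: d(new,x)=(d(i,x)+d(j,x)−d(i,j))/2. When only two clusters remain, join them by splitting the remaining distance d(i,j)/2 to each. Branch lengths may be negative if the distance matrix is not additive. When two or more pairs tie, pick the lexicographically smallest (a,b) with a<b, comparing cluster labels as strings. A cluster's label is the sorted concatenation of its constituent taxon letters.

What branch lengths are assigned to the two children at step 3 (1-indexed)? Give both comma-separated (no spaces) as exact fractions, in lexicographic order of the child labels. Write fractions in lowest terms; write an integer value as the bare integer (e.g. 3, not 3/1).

-21/8,101/8

1. join G+S (d=5, Q=-376) ⇒ GS; edges |G|=11/5, |S|=14/5
  updated: d(A,GS)=41, d(B,GS)=59/2, d(GS,P)=33, d(GS,R)=111/2, d(GS,T)=24
2. join GS+T (d=24, Q=-277) ⇒ GST; edges |GS|=89/8, |T|=103/8
  updated: d(A,GST)=49/2, d(B,GST)=119/4, d(GST,P)=67/2, d(GST,R)=107/4
3. join B+P (d=10, Q=-685/4) ⇒ BP; edges |B|=-21/8, |P|=101/8
  updated: d(A,BP)=22, d(BP,GST)=213/8, d(BP,R)=27
4. join A+R (d=13, Q=-401/4) ⇒ AR; edges |A|=75/16, |R|=133/16
  updated: d(AR,BP)=18, d(AR,GST)=153/8
5. join AR+BP (d=18, Q=-255/4) ⇒ ABPR; edges |AR|=21/4, |BP|=51/4
  updated: d(ABPR,GST)=111/8
6. join ABPR+GST (d=111/8) ⇒ ABGPRST; edges |ABPR|=111/16, |GST|=111/16
final tree: (((A:75/16,R:133/16):21/4,(B:-21/8,P:101/8):51/4):111/16,((G:11/5,S:14/5):89/8,T:103/8):111/16)
total length: 671/8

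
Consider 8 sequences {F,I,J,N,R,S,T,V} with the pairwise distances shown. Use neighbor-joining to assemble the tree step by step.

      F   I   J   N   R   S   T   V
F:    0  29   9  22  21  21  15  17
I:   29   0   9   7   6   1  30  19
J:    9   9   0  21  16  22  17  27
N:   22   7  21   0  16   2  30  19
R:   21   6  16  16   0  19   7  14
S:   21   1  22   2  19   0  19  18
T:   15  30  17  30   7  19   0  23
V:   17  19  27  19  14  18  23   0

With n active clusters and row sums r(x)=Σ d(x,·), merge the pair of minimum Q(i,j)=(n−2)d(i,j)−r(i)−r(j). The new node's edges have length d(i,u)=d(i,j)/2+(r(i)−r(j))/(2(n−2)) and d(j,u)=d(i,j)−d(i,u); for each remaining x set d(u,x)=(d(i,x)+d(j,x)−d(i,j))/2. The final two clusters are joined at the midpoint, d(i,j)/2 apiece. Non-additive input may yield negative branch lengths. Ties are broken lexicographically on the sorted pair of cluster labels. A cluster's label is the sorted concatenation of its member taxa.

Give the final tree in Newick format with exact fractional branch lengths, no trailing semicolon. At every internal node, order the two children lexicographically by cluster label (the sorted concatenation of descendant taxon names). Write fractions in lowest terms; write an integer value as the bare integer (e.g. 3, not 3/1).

iteration 1: select N,S (d=2, Q=-207); attach at lengths (9/4, -1/4); label the merged cluster NS
  updated: d(F,NS)=41/2, d(I,NS)=3, d(J,NS)=41/2, d(NS,R)=33/2, d(NS,T)=47/2, d(NS,V)=35/2
iteration 2: select I,NS (d=3, Q=-365/2); attach at lengths (19/20, 41/20); label the merged cluster INS
  updated: d(F,INS)=93/4, d(INS,J)=53/4, d(INS,R)=39/4, d(INS,T)=101/4, d(INS,V)=67/4
iteration 3: select F,J (d=9, Q=-263/2); attach at lengths (39/8, 33/8); label the merged cluster FJ
  updated: d(FJ,INS)=55/4, d(FJ,R)=14, d(FJ,T)=23/2, d(FJ,V)=35/2
iteration 4: select R,T (d=7, Q=-181/2); attach at lengths (-1/6, 43/6); label the merged cluster RT
  updated: d(FJ,RT)=37/4, d(INS,RT)=14, d(RT,V)=15
iteration 5: select FJ,RT (d=37/4, Q=-241/4); attach at lengths (83/16, 65/16); label the merged cluster FJRT
  updated: d(FJRT,INS)=37/4, d(FJRT,V)=93/8
iteration 6: select FJRT,INS (d=37/4, Q=-301/8); attach at lengths (33/16, 115/16); label the merged cluster FIJNRST
  updated: d(FIJNRST,V)=153/16
iteration 7: select FIJNRST,V (d=153/16); attach at lengths (153/32, 153/32); label the merged cluster FIJNRSTV
final tree: ((((F:39/8,J:33/8):83/16,(R:-1/6,T:43/6):65/16):33/16,(I:19/20,(N:9/4,S:-1/4):41/20):115/16):153/32,V:153/32)
total length: 785/16

((((F:39/8,J:33/8):83/16,(R:-1/6,T:43/6):65/16):33/16,(I:19/20,(N:9/4,S:-1/4):41/20):115/16):153/32,V:153/32)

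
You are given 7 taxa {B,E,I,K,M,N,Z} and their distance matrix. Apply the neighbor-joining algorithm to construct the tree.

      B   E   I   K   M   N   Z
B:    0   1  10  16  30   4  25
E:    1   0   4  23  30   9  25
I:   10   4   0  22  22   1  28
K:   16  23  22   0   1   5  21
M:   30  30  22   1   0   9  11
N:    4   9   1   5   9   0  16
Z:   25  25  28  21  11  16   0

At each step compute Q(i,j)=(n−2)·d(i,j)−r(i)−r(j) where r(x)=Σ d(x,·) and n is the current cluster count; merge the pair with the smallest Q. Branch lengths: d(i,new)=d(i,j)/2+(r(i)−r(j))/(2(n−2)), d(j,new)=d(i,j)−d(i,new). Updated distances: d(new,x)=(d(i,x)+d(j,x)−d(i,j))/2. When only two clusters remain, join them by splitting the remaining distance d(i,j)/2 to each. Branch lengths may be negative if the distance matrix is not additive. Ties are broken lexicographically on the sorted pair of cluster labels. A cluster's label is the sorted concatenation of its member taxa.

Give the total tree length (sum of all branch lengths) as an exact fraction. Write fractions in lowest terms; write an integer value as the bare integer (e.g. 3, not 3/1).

1043/32

iteration 1: select K,M (d=1, Q=-186); attach at lengths (-1, 2); label the merged cluster KM
  updated: d(B,KM)=45/2, d(E,KM)=26, d(I,KM)=43/2, d(KM,N)=13/2, d(KM,Z)=31/2
iteration 2: select KM,Z (d=31/2, Q=-279/2); attach at lengths (89/16, 159/16); label the merged cluster KMZ
  updated: d(B,KMZ)=16, d(E,KMZ)=71/4, d(I,KMZ)=17, d(KMZ,N)=7/2
iteration 3: select KMZ,N (d=7/2, Q=-245/4); attach at lengths (63/8, -35/8); label the merged cluster KMNZ
  updated: d(B,KMNZ)=33/4, d(E,KMNZ)=93/8, d(I,KMNZ)=29/4
iteration 4: select B,E (d=1, Q=-271/8); attach at lengths (37/32, -5/32); label the merged cluster BE
  updated: d(BE,I)=13/2, d(BE,KMNZ)=151/16
iteration 5: select BE,I (d=13/2, Q=-371/16); attach at lengths (139/32, 69/32); label the merged cluster BEI
  updated: d(BEI,KMNZ)=163/32
iteration 6: select BEI,KMNZ (d=163/32); attach at lengths (163/64, 163/64); label the merged cluster BEIKMNZ
final tree: (((B:37/32,E:-5/32):139/32,I:69/32):163/64,(((K:-1,M:2):89/16,Z:159/16):63/8,N:-35/8):163/64)
total length: 1043/32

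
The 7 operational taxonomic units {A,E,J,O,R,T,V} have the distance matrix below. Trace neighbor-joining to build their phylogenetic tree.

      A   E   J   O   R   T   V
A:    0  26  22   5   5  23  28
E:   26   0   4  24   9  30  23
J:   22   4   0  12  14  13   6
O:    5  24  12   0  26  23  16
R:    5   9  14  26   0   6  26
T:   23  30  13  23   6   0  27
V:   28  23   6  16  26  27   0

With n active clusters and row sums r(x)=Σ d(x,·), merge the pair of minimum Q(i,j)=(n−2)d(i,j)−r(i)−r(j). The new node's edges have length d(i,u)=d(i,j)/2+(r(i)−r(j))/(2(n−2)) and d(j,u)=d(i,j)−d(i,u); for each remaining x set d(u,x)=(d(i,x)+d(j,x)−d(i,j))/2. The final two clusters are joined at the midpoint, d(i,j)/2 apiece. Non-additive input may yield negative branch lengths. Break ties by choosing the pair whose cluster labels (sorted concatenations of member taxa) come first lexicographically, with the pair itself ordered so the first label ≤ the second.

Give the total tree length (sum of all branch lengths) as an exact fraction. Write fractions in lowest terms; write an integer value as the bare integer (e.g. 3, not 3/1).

367/8

1. join A+O (d=5, Q=-190) ⇒ AO; edges |A|=14/5, |O|=11/5
  updated: d(AO,E)=45/2, d(AO,J)=29/2, d(AO,R)=13, d(AO,T)=41/2, d(AO,V)=39/2
2. join R+T (d=6, Q=-281/2) ⇒ RT; edges |R|=-9/16, |T|=105/16
  updated: d(AO,RT)=55/4, d(E,RT)=33/2, d(J,RT)=21/2, d(RT,V)=47/2
3. join AO+RT (d=55/4, Q=-373/4) ⇒ AORT; edges |AO|=63/8, |RT|=47/8
  updated: d(AORT,E)=101/8, d(AORT,J)=45/8, d(AORT,V)=117/8
4. join AORT+E (d=101/8, Q=-189/4) ⇒ AEORT; edges |AORT|=37/8, |E|=8
  updated: d(AEORT,J)=-3/2, d(AEORT,V)=25/2
5. join AEORT+J (d=-3/2, Q=-17) ⇒ AEJORT; edges |AEORT|=5/2, |J|=-4
  updated: d(AEJORT,V)=10
6. join AEJORT+V (d=10) ⇒ AEJORTV; edges |AEJORT|=5, |V|=5
final tree: (((((A:14/5,O:11/5):63/8,(R:-9/16,T:105/16):47/8):37/8,E:8):5/2,J:-4):5,V:5)
total length: 367/8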